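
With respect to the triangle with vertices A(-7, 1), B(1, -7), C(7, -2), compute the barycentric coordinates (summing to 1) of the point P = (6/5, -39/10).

(1/5, 1/2, 3/10)

Signed area of the reference triangle: [ABC] = ½·((-7)·(-7−(-2)) + 1·(-2−1) + 7·(1−(-7))) = ½·(35 − 3 + 56) = 44.
[PBC] = ½·((6/5)·(-7−(-2)) + 1·(-2−(-39/10)) + 7·(-39/10−(-7))) = ½·(-6 + 19/10 + 217/10) = 44/5, so the A-coordinate is (44/5)/44 = 1/5.
[APC] = ½·((-7)·(-39/10−(-2)) + (6/5)·(-2−1) + 7·(1−(-39/10))) = ½·(133/10 − 18/5 + 343/10) = 22, so the B-coordinate is 1/2.
[ABP] = ½·((-7)·(-7−(-39/10)) + 1·(-39/10−1) + (6/5)·(1−(-7))) = ½·(217/10 − 49/10 + 48/5) = 66/5, so the C-coordinate is 3/10.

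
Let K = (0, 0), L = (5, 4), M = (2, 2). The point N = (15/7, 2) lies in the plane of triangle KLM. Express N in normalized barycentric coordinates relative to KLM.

(1/7, 1/7, 5/7)

Signed area of the reference triangle: [KLM] = ½·(0·(4−2) + 5·(2−0) + 2·(0−4)) = ½·(0 + 10 − 8) = 1.
[NLM] = ½·((15/7)·(4−2) + 5·(2−2) + 2·(2−4)) = ½·(30/7 + 0 − 4) = 1/7, so the K-coordinate is (1/7)/1 = 1/7.
[KNM] = ½·(0·(2−2) + (15/7)·(2−0) + 2·(0−2)) = ½·(0 + 30/7 − 4) = 1/7, so the L-coordinate is 1/7.
[KLN] = ½·(0·(4−2) + 5·(2−0) + (15/7)·(0−4)) = ½·(0 + 10 − 60/7) = 5/7, so the M-coordinate is 5/7.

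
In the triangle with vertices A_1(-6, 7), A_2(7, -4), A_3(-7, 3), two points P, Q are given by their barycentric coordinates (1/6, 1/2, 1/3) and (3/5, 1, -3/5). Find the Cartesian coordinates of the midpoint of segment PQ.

Barycentric coordinates of the midpoint are the average: (23/60, 3/4, -2/15).
Converting: (23/60)·A_1 + (3/4)·A_2 + (-2/15)·A_3 = (233/60, -43/60).

(233/60, -43/60)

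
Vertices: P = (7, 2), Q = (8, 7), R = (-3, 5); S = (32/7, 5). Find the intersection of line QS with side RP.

(2, 7/2)

Barycentric coordinates of S with respect to PQR: (2/7, 3/7, 2/7).
On side RP the Q-coordinate is zero; dropping S's Q-weight 3/7 and renormalizing the remaining 2/7 : 2/7 gives weights 1/2, 1/2 on R, P.
T = (1/2)·(-3, 5) + (1/2)·(7, 2) = (2, 7/2).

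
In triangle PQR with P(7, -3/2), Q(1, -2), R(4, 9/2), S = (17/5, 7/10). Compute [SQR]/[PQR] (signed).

1/5

[PQR] = ½·(7·(-2−(9/2)) + 1·(9/2−(-3/2)) + 4·(-3/2−(-2))) = ½·(-91/2 + 6 + 2) = -75/4.
[SQR] = ½·((17/5)·(-2−(9/2)) + 1·(9/2−(7/10)) + 4·(7/10−(-2))) = ½·(-221/10 + 19/5 + 54/5) = -15/4, so the ratio is (-15/4)/(-75/4) = 1/5.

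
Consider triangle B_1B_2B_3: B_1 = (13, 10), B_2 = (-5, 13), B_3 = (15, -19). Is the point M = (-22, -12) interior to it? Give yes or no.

Barycentric coordinates of M: (-87/43, 353/172, 167/172).
The three coordinates are negative, positive, positive; a point is interior exactly when all three are positive.

no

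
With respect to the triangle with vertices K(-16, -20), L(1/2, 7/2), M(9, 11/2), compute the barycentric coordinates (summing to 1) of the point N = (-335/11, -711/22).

(16/11, 4/11, -9/11)

Signed area of the reference triangle: [KLM] = ½·((-16)·(7/2−(11/2)) + (1/2)·(11/2−(-20)) + 9·(-20−(7/2))) = ½·(32 + 51/4 − 423/2) = -667/8.
[NLM] = ½·((-335/11)·(7/2−(11/2)) + (1/2)·(11/2−(-711/22)) + 9·(-711/22−(7/2))) = ½·(670/11 + 208/11 − 3546/11) = -1334/11, so the K-coordinate is (-1334/11)/(-667/8) = 16/11.
[KNM] = ½·((-16)·(-711/22−(11/2)) + (-335/11)·(11/2−(-20)) + 9·(-20−(-711/22))) = ½·(6656/11 − 17085/22 + 2439/22) = -667/22, so the L-coordinate is 4/11.
[KLN] = ½·((-16)·(7/2−(-711/22)) + (1/2)·(-711/22−(-20)) + (-335/11)·(-20−(7/2))) = ½·(-6304/11 − 271/44 + 15745/22) = 6003/88, so the M-coordinate is -9/11.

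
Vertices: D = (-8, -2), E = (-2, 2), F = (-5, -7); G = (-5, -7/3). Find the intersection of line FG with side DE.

(-5, 0)

Barycentric coordinates of G with respect to DEF: (1/3, 1/3, 1/3).
On side DE the F-coordinate is zero; dropping G's F-weight 1/3 and renormalizing the remaining 1/3 : 1/3 gives weights 1/2, 1/2 on D, E.
H = (1/2)·(-8, -2) + (1/2)·(-2, 2) = (-5, 0).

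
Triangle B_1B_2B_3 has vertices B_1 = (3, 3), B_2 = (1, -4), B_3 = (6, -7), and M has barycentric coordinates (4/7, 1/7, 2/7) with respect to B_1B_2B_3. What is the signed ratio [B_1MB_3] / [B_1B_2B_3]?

The signed ratio [B_1MB_3]/[B_1B_2B_3] equals the barycentric coordinate of M at vertex B_2, which is 1/7.

1/7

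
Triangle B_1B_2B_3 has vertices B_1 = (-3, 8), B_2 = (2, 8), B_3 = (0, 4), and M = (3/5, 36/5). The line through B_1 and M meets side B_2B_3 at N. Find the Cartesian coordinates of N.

(3/2, 7)

Barycentric coordinates of M with respect to B_1B_2B_3: (1/5, 3/5, 1/5).
On side B_2B_3 the B_1-coordinate is zero; dropping M's B_1-weight 1/5 and renormalizing the remaining 3/5 : 1/5 gives weights 3/4, 1/4 on B_2, B_3.
N = (3/4)·(2, 8) + (1/4)·(0, 4) = (3/2, 7).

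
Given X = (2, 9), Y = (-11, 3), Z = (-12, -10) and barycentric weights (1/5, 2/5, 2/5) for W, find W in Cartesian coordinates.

(-44/5, -1)

W = (1/5)·X + (2/5)·Y + (2/5)·Z.
x-coordinate: (1/5)·2 + (2/5)·(-11) + (2/5)·(-12) = -44/5.
y-coordinate: (1/5)·9 + (2/5)·3 + (2/5)·(-10) = -1.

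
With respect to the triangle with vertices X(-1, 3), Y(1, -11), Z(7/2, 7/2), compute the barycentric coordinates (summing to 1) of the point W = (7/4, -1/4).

(1/4, 1/4, 1/2)

Signed area of the reference triangle: [XYZ] = ½·((-1)·(-11−(7/2)) + 1·(7/2−3) + (7/2)·(3−(-11))) = ½·(29/2 + 1/2 + 49) = 32.
[WYZ] = ½·((7/4)·(-11−(7/2)) + 1·(7/2−(-1/4)) + (7/2)·(-1/4−(-11))) = ½·(-203/8 + 15/4 + 301/8) = 8, so the X-coordinate is 8/32 = 1/4.
[XWZ] = ½·((-1)·(-1/4−(7/2)) + (7/4)·(7/2−3) + (7/2)·(3−(-1/4))) = ½·(15/4 + 7/8 + 91/8) = 8, so the Y-coordinate is 1/4.
[XYW] = ½·((-1)·(-11−(-1/4)) + 1·(-1/4−3) + (7/4)·(3−(-11))) = ½·(43/4 − 13/4 + 49/2) = 16, so the Z-coordinate is 1/2.
Check: 1/4 + 1/4 + 1/2 = 1.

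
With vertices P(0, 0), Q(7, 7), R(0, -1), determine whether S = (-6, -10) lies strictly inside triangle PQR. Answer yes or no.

no

Barycentric coordinates of S: (-15/7, -6/7, 4).
The three coordinates are negative, negative, positive; a point is interior exactly when all three are positive.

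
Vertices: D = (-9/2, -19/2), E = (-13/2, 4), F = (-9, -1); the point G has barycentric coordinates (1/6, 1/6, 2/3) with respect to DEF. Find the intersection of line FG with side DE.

Line FG meets DE where the F-coordinate vanishes; zeroing G's F-weight and renormalizing leaves D, E-weights 1/6 : 1/6 → (1/2, 1/2).
So H = (1/2)·D + (1/2)·E = (-11/2, -11/4).

(-11/2, -11/4)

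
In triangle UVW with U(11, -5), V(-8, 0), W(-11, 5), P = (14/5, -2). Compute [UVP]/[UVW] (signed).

[UVW] = ½·(11·(0−5) + (-8)·(5−(-5)) + (-11)·(-5−0)) = ½·(-55 − 80 + 55) = -40.
[UVP] = ½·(11·(0−(-2)) + (-8)·(-2−(-5)) + (14/5)·(-5−0)) = ½·(22 − 24 − 14) = -8, so the ratio is (-8)/(-40) = 1/5.

1/5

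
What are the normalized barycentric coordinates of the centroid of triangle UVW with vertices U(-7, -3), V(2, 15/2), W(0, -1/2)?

(1/3, 1/3, 1/3)

The centroid is the average of the vertices, so each weight is 1/3.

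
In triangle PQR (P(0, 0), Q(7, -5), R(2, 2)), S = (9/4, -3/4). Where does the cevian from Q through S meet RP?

Barycentric coordinates of S with respect to PQR: (1/2, 1/4, 1/4).
On side RP the Q-coordinate is zero; dropping S's Q-weight 1/4 and renormalizing the remaining 1/4 : 1/2 gives weights 1/3, 2/3 on R, P.
T = (1/3)·(2, 2) + (2/3)·(0, 0) = (2/3, 2/3).

(2/3, 2/3)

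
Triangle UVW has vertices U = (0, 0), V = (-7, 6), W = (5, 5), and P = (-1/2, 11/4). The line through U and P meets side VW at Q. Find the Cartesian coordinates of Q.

Barycentric coordinates of P with respect to UVW: (1/2, 1/4, 1/4).
On side VW the U-coordinate is zero; dropping P's U-weight 1/2 and renormalizing the remaining 1/4 : 1/4 gives weights 1/2, 1/2 on V, W.
Q = (1/2)·(-7, 6) + (1/2)·(5, 5) = (-1, 11/2).

(-1, 11/2)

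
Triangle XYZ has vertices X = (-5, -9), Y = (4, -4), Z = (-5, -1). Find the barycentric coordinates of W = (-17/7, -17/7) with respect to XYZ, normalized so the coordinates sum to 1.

Signed area of the reference triangle: [XYZ] = ½·((-5)·(-4−(-1)) + 4·(-1−(-9)) + (-5)·(-9−(-4))) = ½·(15 + 32 + 25) = 36.
[WYZ] = ½·((-17/7)·(-4−(-1)) + 4·(-1−(-17/7)) + (-5)·(-17/7−(-4))) = ½·(51/7 + 40/7 − 55/7) = 18/7, so the X-coordinate is (18/7)/36 = 1/14.
[XWZ] = ½·((-5)·(-17/7−(-1)) + (-17/7)·(-1−(-9)) + (-5)·(-9−(-17/7))) = ½·(50/7 − 136/7 + 230/7) = 72/7, so the Y-coordinate is 2/7.
[XYW] = ½·((-5)·(-4−(-17/7)) + 4·(-17/7−(-9)) + (-17/7)·(-9−(-4))) = ½·(55/7 + 184/7 + 85/7) = 162/7, so the Z-coordinate is 9/14.
Check: 1/14 + 2/7 + 9/14 = 1.

(1/14, 2/7, 9/14)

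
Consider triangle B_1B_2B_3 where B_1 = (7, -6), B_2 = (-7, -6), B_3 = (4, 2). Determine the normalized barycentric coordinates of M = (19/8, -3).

(3/8, 1/4, 3/8)

Signed area of the reference triangle: [B_1B_2B_3] = ½·(7·(-6−2) + (-7)·(2−(-6)) + 4·(-6−(-6))) = ½·(-56 − 56 + 0) = -56.
[MB_2B_3] = ½·((19/8)·(-6−2) + (-7)·(2−(-3)) + 4·(-3−(-6))) = ½·(-19 − 35 + 12) = -21, so the B_1-coordinate is (-21)/(-56) = 3/8.
[B_1MB_3] = ½·(7·(-3−2) + (19/8)·(2−(-6)) + 4·(-6−(-3))) = ½·(-35 + 19 − 12) = -14, so the B_2-coordinate is 1/4.
[B_1B_2M] = ½·(7·(-6−(-3)) + (-7)·(-3−(-6)) + (19/8)·(-6−(-6))) = ½·(-21 − 21 + 0) = -21, so the B_3-coordinate is 3/8.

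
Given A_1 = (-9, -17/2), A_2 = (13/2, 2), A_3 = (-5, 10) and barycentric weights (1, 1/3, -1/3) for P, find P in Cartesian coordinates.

P = 1·A_1 + (1/3)·A_2 + (-1/3)·A_3.
x-coordinate: 1·(-9) + (1/3)·(13/2) + (-1/3)·(-5) = -31/6.
y-coordinate: 1·(-17/2) + (1/3)·2 + (-1/3)·10 = -67/6.

(-31/6, -67/6)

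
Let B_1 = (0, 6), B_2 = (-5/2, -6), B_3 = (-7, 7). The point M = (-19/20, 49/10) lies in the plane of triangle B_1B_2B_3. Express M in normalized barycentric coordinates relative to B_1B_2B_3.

(4/5, 1/10, 1/10)

Signed area of the reference triangle: [B_1B_2B_3] = ½·(0·(-6−7) + (-5/2)·(7−6) + (-7)·(6−(-6))) = ½·(0 − 5/2 − 84) = -173/4.
[MB_2B_3] = ½·((-19/20)·(-6−7) + (-5/2)·(7−(49/10)) + (-7)·(49/10−(-6))) = ½·(247/20 − 21/4 − 763/10) = -173/5, so the B_1-coordinate is (-173/5)/(-173/4) = 4/5.
[B_1MB_3] = ½·(0·(49/10−7) + (-19/20)·(7−6) + (-7)·(6−(49/10))) = ½·(0 − 19/20 − 77/10) = -173/40, so the B_2-coordinate is 1/10.
[B_1B_2M] = ½·(0·(-6−(49/10)) + (-5/2)·(49/10−6) + (-19/20)·(6−(-6))) = ½·(0 + 11/4 − 57/5) = -173/40, so the B_3-coordinate is 1/10.
Check: 4/5 + 1/10 + 1/10 = 1.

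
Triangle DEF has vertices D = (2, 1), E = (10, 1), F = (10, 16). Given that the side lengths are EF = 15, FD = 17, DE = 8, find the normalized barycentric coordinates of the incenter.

(3/8, 17/40, 1/5)

The incenter has barycentric coordinates proportional to the opposite side lengths: (15 : 17 : 8).
Normalizing by 15+17+8 = 40 gives (3/8, 17/40, 1/5).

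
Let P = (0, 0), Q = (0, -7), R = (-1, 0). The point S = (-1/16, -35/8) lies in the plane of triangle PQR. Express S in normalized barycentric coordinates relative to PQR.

(5/16, 5/8, 1/16)

Signed area of the reference triangle: [PQR] = ½·(0·(-7−0) + 0·(0−0) + (-1)·(0−(-7))) = ½·(0 + 0 − 7) = -7/2.
[SQR] = ½·((-1/16)·(-7−0) + 0·(0−(-35/8)) + (-1)·(-35/8−(-7))) = ½·(7/16 + 0 − 21/8) = -35/32, so the P-coordinate is (-35/32)/(-7/2) = 5/16.
[PSR] = ½·(0·(-35/8−0) + (-1/16)·(0−0) + (-1)·(0−(-35/8))) = ½·(0 + 0 − 35/8) = -35/16, so the Q-coordinate is 5/8.
[PQS] = ½·(0·(-7−(-35/8)) + 0·(-35/8−0) + (-1/16)·(0−(-7))) = ½·(0 + 0 − 7/16) = -7/32, so the R-coordinate is 1/16.
Check: 5/16 + 5/8 + 1/16 = 1.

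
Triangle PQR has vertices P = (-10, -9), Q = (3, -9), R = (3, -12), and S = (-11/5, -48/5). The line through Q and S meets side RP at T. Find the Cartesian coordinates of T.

(-17/3, -10)

Barycentric coordinates of S with respect to PQR: (2/5, 2/5, 1/5).
On side RP the Q-coordinate is zero; dropping S's Q-weight 2/5 and renormalizing the remaining 1/5 : 2/5 gives weights 1/3, 2/3 on R, P.
T = (1/3)·(3, -12) + (2/3)·(-10, -9) = (-17/3, -10).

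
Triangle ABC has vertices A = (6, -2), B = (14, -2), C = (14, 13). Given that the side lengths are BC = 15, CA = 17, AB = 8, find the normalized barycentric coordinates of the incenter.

The incenter has barycentric coordinates proportional to the opposite side lengths: (15 : 17 : 8).
Normalizing by 15+17+8 = 40 gives (3/8, 17/40, 1/5).

(3/8, 17/40, 1/5)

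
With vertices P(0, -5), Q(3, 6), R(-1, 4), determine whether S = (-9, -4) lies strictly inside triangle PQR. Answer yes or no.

no

Barycentric coordinates of S: (8/19, -40/19, 51/19).
The three coordinates are positive, negative, positive; a point is interior exactly when all three are positive.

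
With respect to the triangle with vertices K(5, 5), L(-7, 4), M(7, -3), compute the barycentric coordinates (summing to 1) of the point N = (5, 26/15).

(8/15, 1/15, 2/5)

Signed area of the reference triangle: [KLM] = ½·(5·(4−(-3)) + (-7)·(-3−5) + 7·(5−4)) = ½·(35 + 56 + 7) = 49.
[NLM] = ½·(5·(4−(-3)) + (-7)·(-3−(26/15)) + 7·(26/15−4)) = ½·(35 + 497/15 − 238/15) = 392/15, so the K-coordinate is (392/15)/49 = 8/15.
[KNM] = ½·(5·(26/15−(-3)) + 5·(-3−5) + 7·(5−(26/15))) = ½·(71/3 − 40 + 343/15) = 49/15, so the L-coordinate is 1/15.
[KLN] = ½·(5·(4−(26/15)) + (-7)·(26/15−5) + 5·(5−4)) = ½·(34/3 + 343/15 + 5) = 98/5, so the M-coordinate is 2/5.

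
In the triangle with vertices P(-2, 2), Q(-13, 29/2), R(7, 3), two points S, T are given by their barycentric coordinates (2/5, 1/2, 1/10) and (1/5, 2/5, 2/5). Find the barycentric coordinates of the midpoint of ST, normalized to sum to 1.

Since both coordinate triples sum to 1, the midpoint's barycentrics are the componentwise average.
(2/5+1/5)/2 = 3/10; similarly 9/20 and 1/4.

(3/10, 9/20, 1/4)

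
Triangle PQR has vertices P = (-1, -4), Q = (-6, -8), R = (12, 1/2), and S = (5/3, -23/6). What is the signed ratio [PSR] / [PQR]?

[PQR] = ½·((-1)·(-8−(1/2)) + (-6)·(1/2−(-4)) + 12·(-4−(-8))) = ½·(17/2 − 27 + 48) = 59/4.
[PSR] = ½·((-1)·(-23/6−(1/2)) + (5/3)·(1/2−(-4)) + 12·(-4−(-23/6))) = ½·(13/3 + 15/2 − 2) = 59/12, so the ratio is (59/12)/(59/4) = 1/3.

1/3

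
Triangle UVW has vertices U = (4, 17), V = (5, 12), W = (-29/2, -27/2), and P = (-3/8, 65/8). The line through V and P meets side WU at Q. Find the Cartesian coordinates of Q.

Barycentric coordinates of P with respect to UVW: (1/2, 1/4, 1/4).
On side WU the V-coordinate is zero; dropping P's V-weight 1/4 and renormalizing the remaining 1/4 : 1/2 gives weights 1/3, 2/3 on W, U.
Q = (1/3)·(-29/2, -27/2) + (2/3)·(4, 17) = (-13/6, 41/6).

(-13/6, 41/6)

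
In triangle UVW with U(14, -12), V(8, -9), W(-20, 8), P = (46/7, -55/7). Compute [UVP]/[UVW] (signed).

[UVW] = ½·(14·(-9−8) + 8·(8−(-12)) + (-20)·(-12−(-9))) = ½·(-238 + 160 + 60) = -9.
[UVP] = ½·(14·(-9−(-55/7)) + 8·(-55/7−(-12)) + (46/7)·(-12−(-9))) = ½·(-16 + 232/7 − 138/7) = -9/7, so the ratio is (-9/7)/(-9) = 1/7.

1/7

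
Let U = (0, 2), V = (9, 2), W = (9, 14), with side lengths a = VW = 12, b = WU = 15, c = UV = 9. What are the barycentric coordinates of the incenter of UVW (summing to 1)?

The incenter has barycentric coordinates proportional to the opposite side lengths: (12 : 15 : 9).
Normalizing by 12+15+9 = 36 gives (1/3, 5/12, 1/4).

(1/3, 5/12, 1/4)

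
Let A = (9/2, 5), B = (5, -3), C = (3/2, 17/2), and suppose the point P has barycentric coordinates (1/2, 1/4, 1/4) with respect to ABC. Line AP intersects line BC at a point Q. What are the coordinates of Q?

(13/4, 11/4)

Line AP meets BC where the A-coordinate vanishes; zeroing P's A-weight and renormalizing leaves B, C-weights 1/4 : 1/4 → (1/2, 1/2).
So Q = (1/2)·B + (1/2)·C = (13/4, 11/4).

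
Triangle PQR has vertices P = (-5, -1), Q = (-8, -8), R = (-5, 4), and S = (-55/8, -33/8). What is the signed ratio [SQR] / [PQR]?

1/8

[PQR] = ½·((-5)·(-8−4) + (-8)·(4−(-1)) + (-5)·(-1−(-8))) = ½·(60 − 40 − 35) = -15/2.
[SQR] = ½·((-55/8)·(-8−4) + (-8)·(4−(-33/8)) + (-5)·(-33/8−(-8))) = ½·(165/2 − 65 − 155/8) = -15/16, so the ratio is (-15/16)/(-15/2) = 1/8.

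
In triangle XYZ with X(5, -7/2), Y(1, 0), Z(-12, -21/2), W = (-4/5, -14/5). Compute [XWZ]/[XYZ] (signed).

3/5

[XYZ] = ½·(5·(0−(-21/2)) + 1·(-21/2−(-7/2)) + (-12)·(-7/2−0)) = ½·(105/2 − 7 + 42) = 175/4.
[XWZ] = ½·(5·(-14/5−(-21/2)) + (-4/5)·(-21/2−(-7/2)) + (-12)·(-7/2−(-14/5))) = ½·(77/2 + 28/5 + 42/5) = 105/4, so the ratio is (105/4)/(175/4) = 3/5.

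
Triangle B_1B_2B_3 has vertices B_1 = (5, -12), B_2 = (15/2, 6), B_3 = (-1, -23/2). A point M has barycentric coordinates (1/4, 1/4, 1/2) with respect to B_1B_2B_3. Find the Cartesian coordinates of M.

(21/8, -29/4)

M = (1/4)·B_1 + (1/4)·B_2 + (1/2)·B_3.
x-coordinate: (1/4)·5 + (1/4)·(15/2) + (1/2)·(-1) = 21/8.
y-coordinate: (1/4)·(-12) + (1/4)·6 + (1/2)·(-23/2) = -29/4.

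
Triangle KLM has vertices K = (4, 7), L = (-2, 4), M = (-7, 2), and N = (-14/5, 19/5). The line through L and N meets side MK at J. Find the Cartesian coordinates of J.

Barycentric coordinates of N with respect to KLM: (1/5, 2/5, 2/5).
On side MK the L-coordinate is zero; dropping N's L-weight 2/5 and renormalizing the remaining 2/5 : 1/5 gives weights 2/3, 1/3 on M, K.
J = (2/3)·(-7, 2) + (1/3)·(4, 7) = (-10/3, 11/3).

(-10/3, 11/3)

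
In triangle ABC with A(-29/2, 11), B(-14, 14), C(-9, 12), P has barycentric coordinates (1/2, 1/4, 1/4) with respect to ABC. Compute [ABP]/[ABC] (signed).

The signed ratio [ABP]/[ABC] equals the barycentric coordinate of P at vertex C, which is 1/4.

1/4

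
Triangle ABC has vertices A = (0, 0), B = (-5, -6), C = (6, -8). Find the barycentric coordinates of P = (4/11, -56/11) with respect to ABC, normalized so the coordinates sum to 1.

(3/11, 4/11, 4/11)

Signed area of the reference triangle: [ABC] = ½·(0·(-6−(-8)) + (-5)·(-8−0) + 6·(0−(-6))) = ½·(0 + 40 + 36) = 38.
[PBC] = ½·((4/11)·(-6−(-8)) + (-5)·(-8−(-56/11)) + 6·(-56/11−(-6))) = ½·(8/11 + 160/11 + 60/11) = 114/11, so the A-coordinate is (114/11)/38 = 3/11.
[APC] = ½·(0·(-56/11−(-8)) + (4/11)·(-8−0) + 6·(0−(-56/11))) = ½·(0 − 32/11 + 336/11) = 152/11, so the B-coordinate is 4/11.
[ABP] = ½·(0·(-6−(-56/11)) + (-5)·(-56/11−0) + (4/11)·(0−(-6))) = ½·(0 + 280/11 + 24/11) = 152/11, so the C-coordinate is 4/11.
Check: 3/11 + 4/11 + 4/11 = 1.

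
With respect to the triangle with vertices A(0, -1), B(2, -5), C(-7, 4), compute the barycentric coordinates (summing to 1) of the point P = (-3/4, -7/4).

(1/4, 1/2, 1/4)

Signed area of the reference triangle: [ABC] = ½·(0·(-5−4) + 2·(4−(-1)) + (-7)·(-1−(-5))) = ½·(0 + 10 − 28) = -9.
[PBC] = ½·((-3/4)·(-5−4) + 2·(4−(-7/4)) + (-7)·(-7/4−(-5))) = ½·(27/4 + 23/2 − 91/4) = -9/4, so the A-coordinate is (-9/4)/(-9) = 1/4.
[APC] = ½·(0·(-7/4−4) + (-3/4)·(4−(-1)) + (-7)·(-1−(-7/4))) = ½·(0 − 15/4 − 21/4) = -9/2, so the B-coordinate is 1/2.
[ABP] = ½·(0·(-5−(-7/4)) + 2·(-7/4−(-1)) + (-3/4)·(-1−(-5))) = ½·(0 − 3/2 − 3) = -9/4, so the C-coordinate is 1/4.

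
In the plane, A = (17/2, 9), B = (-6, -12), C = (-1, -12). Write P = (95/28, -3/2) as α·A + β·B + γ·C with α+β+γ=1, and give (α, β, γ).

(1/2, 1/14, 3/7)

Signed area of the reference triangle: [ABC] = ½·((17/2)·(-12−(-12)) + (-6)·(-12−9) + (-1)·(9−(-12))) = ½·(0 + 126 − 21) = 105/2.
[PBC] = ½·((95/28)·(-12−(-12)) + (-6)·(-12−(-3/2)) + (-1)·(-3/2−(-12))) = ½·(0 + 63 − 21/2) = 105/4, so the A-coordinate is (105/4)/(105/2) = 1/2.
[APC] = ½·((17/2)·(-3/2−(-12)) + (95/28)·(-12−9) + (-1)·(9−(-3/2))) = ½·(357/4 − 285/4 − 21/2) = 15/4, so the B-coordinate is 1/14.
[ABP] = ½·((17/2)·(-12−(-3/2)) + (-6)·(-3/2−9) + (95/28)·(9−(-12))) = ½·(-357/4 + 63 + 285/4) = 45/2, so the C-coordinate is 3/7.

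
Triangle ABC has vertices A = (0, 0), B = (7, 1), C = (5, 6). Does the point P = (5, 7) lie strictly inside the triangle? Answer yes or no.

Barycentric coordinates of P: (-2/37, -5/37, 44/37).
The three coordinates are negative, negative, positive; a point is interior exactly when all three are positive.

no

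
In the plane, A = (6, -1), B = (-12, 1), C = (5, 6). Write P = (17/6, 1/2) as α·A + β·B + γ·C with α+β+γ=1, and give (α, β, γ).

Signed area of the reference triangle: [ABC] = ½·(6·(1−6) + (-12)·(6−(-1)) + 5·(-1−1)) = ½·(-30 − 84 − 10) = -62.
[PBC] = ½·((17/6)·(1−6) + (-12)·(6−(1/2)) + 5·(1/2−1)) = ½·(-85/6 − 66 − 5/2) = -124/3, so the A-coordinate is (-124/3)/(-62) = 2/3.
[APC] = ½·(6·(1/2−6) + (17/6)·(6−(-1)) + 5·(-1−(1/2))) = ½·(-33 + 119/6 − 15/2) = -31/3, so the B-coordinate is 1/6.
[ABP] = ½·(6·(1−(1/2)) + (-12)·(1/2−(-1)) + (17/6)·(-1−1)) = ½·(3 − 18 − 17/3) = -31/3, so the C-coordinate is 1/6.

(2/3, 1/6, 1/6)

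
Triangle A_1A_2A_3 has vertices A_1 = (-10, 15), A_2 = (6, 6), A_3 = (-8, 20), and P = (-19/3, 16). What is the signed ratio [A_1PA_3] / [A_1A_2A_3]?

1/6

[A_1A_2A_3] = ½·((-10)·(6−20) + 6·(20−15) + (-8)·(15−6)) = ½·(140 + 30 − 72) = 49.
[A_1PA_3] = ½·((-10)·(16−20) + (-19/3)·(20−15) + (-8)·(15−16)) = ½·(40 − 95/3 + 8) = 49/6, so the ratio is (49/6)/49 = 1/6.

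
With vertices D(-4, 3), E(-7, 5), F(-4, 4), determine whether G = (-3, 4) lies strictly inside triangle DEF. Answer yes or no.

no

Barycentric coordinates of G: (-1/3, -1/3, 5/3).
The three coordinates are negative, negative, positive; a point is interior exactly when all three are positive.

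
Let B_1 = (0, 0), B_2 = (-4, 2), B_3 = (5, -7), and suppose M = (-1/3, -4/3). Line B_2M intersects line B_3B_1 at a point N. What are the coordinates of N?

(10/3, -14/3)

Barycentric coordinates of M with respect to B_1B_2B_3: (1/6, 1/2, 1/3).
On side B_3B_1 the B_2-coordinate is zero; dropping M's B_2-weight 1/2 and renormalizing the remaining 1/3 : 1/6 gives weights 2/3, 1/3 on B_3, B_1.
N = (2/3)·(5, -7) + (1/3)·(0, 0) = (10/3, -14/3).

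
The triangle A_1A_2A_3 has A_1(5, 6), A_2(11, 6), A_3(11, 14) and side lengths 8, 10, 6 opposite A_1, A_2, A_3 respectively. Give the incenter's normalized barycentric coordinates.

(1/3, 5/12, 1/4)

The incenter has barycentric coordinates proportional to the opposite side lengths: (8 : 10 : 6).
Normalizing by 8+10+6 = 24 gives (1/3, 5/12, 1/4).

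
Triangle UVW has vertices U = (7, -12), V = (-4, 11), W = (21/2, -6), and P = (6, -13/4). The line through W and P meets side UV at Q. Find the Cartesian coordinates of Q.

(3/2, -1/2)

Barycentric coordinates of P with respect to UVW: (1/4, 1/4, 1/2).
On side UV the W-coordinate is zero; dropping P's W-weight 1/2 and renormalizing the remaining 1/4 : 1/4 gives weights 1/2, 1/2 on U, V.
Q = (1/2)·(7, -12) + (1/2)·(-4, 11) = (3/2, -1/2).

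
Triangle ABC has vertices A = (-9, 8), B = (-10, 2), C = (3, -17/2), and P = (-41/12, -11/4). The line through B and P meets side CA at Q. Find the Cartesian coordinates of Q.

Barycentric coordinates of P with respect to ABC: (1/12, 5/12, 1/2).
On side CA the B-coordinate is zero; dropping P's B-weight 5/12 and renormalizing the remaining 1/2 : 1/12 gives weights 6/7, 1/7 on C, A.
Q = (6/7)·(3, -17/2) + (1/7)·(-9, 8) = (9/7, -43/7).

(9/7, -43/7)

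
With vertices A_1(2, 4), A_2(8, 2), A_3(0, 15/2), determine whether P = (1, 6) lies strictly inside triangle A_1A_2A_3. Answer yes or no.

yes

Barycentric coordinates of P: (13/34, 1/34, 10/17).
The three coordinates are positive, positive, positive; a point is interior exactly when all three are positive.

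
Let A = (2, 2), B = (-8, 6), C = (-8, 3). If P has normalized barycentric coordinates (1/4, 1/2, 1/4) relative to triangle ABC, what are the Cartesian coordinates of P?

P = (1/4)·A + (1/2)·B + (1/4)·C.
x-coordinate: (1/4)·2 + (1/2)·(-8) + (1/4)·(-8) = -11/2.
y-coordinate: (1/4)·2 + (1/2)·6 + (1/4)·3 = 17/4.

(-11/2, 17/4)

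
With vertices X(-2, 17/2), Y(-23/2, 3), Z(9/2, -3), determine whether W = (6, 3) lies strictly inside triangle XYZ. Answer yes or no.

no

Barycentric coordinates of W: (21/29, -45/116, 77/116).
The three coordinates are positive, negative, positive; a point is interior exactly when all three are positive.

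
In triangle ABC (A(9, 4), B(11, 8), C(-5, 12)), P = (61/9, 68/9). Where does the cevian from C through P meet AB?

Barycentric coordinates of P with respect to ABC: (1/3, 4/9, 2/9).
On side AB the C-coordinate is zero; dropping P's C-weight 2/9 and renormalizing the remaining 1/3 : 4/9 gives weights 3/7, 4/7 on A, B.
Q = (3/7)·(9, 4) + (4/7)·(11, 8) = (71/7, 44/7).

(71/7, 44/7)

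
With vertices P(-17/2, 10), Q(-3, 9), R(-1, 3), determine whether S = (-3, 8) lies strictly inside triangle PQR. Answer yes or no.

Barycentric coordinates of S: (2/31, 47/62, 11/62).
The three coordinates are positive, positive, positive; a point is interior exactly when all three are positive.

yes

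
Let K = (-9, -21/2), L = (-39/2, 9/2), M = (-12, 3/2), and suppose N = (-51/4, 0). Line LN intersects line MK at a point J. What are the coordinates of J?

Barycentric coordinates of N with respect to KLM: (1/6, 1/6, 2/3).
On side MK the L-coordinate is zero; dropping N's L-weight 1/6 and renormalizing the remaining 2/3 : 1/6 gives weights 4/5, 1/5 on M, K.
J = (4/5)·(-12, 3/2) + (1/5)·(-9, -21/2) = (-57/5, -9/10).

(-57/5, -9/10)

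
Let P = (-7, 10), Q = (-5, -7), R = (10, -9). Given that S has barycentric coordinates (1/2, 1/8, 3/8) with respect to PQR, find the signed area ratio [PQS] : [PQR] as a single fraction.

3/8

The signed ratio [PQS]/[PQR] equals the barycentric coordinate of S at vertex R, which is 3/8.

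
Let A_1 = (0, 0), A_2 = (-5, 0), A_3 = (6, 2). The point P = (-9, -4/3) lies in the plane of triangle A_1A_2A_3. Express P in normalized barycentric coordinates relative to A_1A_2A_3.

Signed area of the reference triangle: [A_1A_2A_3] = ½·(0·(0−2) + (-5)·(2−0) + 6·(0−0)) = ½·(0 − 10 + 0) = -5.
[PA_2A_3] = ½·((-9)·(0−2) + (-5)·(2−(-4/3)) + 6·(-4/3−0)) = ½·(18 − 50/3 − 8) = -10/3, so the A_1-coordinate is (-10/3)/(-5) = 2/3.
[A_1PA_3] = ½·(0·(-4/3−2) + (-9)·(2−0) + 6·(0−(-4/3))) = ½·(0 − 18 + 8) = -5, so the A_2-coordinate is 1.
[A_1A_2P] = ½·(0·(0−(-4/3)) + (-5)·(-4/3−0) + (-9)·(0−0)) = ½·(0 + 20/3 + 0) = 10/3, so the A_3-coordinate is -2/3.

(2/3, 1, -2/3)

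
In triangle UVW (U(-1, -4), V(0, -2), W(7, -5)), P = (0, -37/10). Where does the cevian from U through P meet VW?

(7/3, -3)

Barycentric coordinates of P with respect to UVW: (7/10, 1/5, 1/10).
On side VW the U-coordinate is zero; dropping P's U-weight 7/10 and renormalizing the remaining 1/5 : 1/10 gives weights 2/3, 1/3 on V, W.
Q = (2/3)·(0, -2) + (1/3)·(7, -5) = (7/3, -3).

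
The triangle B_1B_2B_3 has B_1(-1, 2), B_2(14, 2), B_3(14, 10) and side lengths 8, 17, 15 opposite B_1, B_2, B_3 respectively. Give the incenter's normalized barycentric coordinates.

The incenter has barycentric coordinates proportional to the opposite side lengths: (8 : 17 : 15).
Normalizing by 8+17+15 = 40 gives (1/5, 17/40, 3/8).

(1/5, 17/40, 3/8)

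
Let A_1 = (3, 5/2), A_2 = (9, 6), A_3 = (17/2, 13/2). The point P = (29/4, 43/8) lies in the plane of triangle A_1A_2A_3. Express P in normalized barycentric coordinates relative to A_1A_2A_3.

Signed area of the reference triangle: [A_1A_2A_3] = ½·(3·(6−(13/2)) + 9·(13/2−(5/2)) + (17/2)·(5/2−6)) = ½·(-3/2 + 36 − 119/4) = 19/8.
[PA_2A_3] = ½·((29/4)·(6−(13/2)) + 9·(13/2−(43/8)) + (17/2)·(43/8−6)) = ½·(-29/8 + 81/8 − 85/16) = 19/32, so the A_1-coordinate is (19/32)/(19/8) = 1/4.
[A_1PA_3] = ½·(3·(43/8−(13/2)) + (29/4)·(13/2−(5/2)) + (17/2)·(5/2−(43/8))) = ½·(-27/8 + 29 − 391/16) = 19/32, so the A_2-coordinate is 1/4.
[A_1A_2P] = ½·(3·(6−(43/8)) + 9·(43/8−(5/2)) + (29/4)·(5/2−6)) = ½·(15/8 + 207/8 − 203/8) = 19/16, so the A_3-coordinate is 1/2.

(1/4, 1/4, 1/2)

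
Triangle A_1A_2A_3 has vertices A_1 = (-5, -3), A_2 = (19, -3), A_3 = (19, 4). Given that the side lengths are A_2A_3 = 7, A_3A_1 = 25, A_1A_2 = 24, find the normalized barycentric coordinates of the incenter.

(1/8, 25/56, 3/7)

The incenter has barycentric coordinates proportional to the opposite side lengths: (7 : 25 : 24).
Normalizing by 7+25+24 = 56 gives (1/8, 25/56, 3/7).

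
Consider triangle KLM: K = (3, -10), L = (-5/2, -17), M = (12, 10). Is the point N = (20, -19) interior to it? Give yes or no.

no

Barycentric coordinates of N: (1273/94, -421/47, -337/94).
The three coordinates are positive, negative, negative; a point is interior exactly when all three are positive.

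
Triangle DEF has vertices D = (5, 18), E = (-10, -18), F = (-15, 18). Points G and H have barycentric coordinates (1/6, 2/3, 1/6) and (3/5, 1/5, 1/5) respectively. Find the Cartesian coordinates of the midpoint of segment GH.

(-31/6, 12/5)

Barycentric coordinates of the midpoint are the average: (23/60, 13/30, 11/60).
Converting: (23/60)·D + (13/30)·E + (11/60)·F = (-31/6, 12/5).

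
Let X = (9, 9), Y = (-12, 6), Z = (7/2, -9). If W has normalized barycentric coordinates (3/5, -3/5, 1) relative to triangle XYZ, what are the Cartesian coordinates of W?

(161/10, -36/5)

W = (3/5)·X + (-3/5)·Y + 1·Z.
x-coordinate: (3/5)·9 + (-3/5)·(-12) + 1·(7/2) = 161/10.
y-coordinate: (3/5)·9 + (-3/5)·6 + 1·(-9) = -36/5.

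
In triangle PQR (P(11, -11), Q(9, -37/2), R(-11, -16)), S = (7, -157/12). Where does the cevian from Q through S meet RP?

Barycentric coordinates of S with respect to PQR: (2/3, 1/6, 1/6).
On side RP the Q-coordinate is zero; dropping S's Q-weight 1/6 and renormalizing the remaining 1/6 : 2/3 gives weights 1/5, 4/5 on R, P.
T = (1/5)·(-11, -16) + (4/5)·(11, -11) = (33/5, -12).

(33/5, -12)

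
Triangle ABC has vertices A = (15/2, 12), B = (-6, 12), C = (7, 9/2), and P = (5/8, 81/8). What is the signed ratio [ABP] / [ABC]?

[ABC] = ½·((15/2)·(12−(9/2)) + (-6)·(9/2−12) + 7·(12−12)) = ½·(225/4 + 45 + 0) = 405/8.
[ABP] = ½·((15/2)·(12−(81/8)) + (-6)·(81/8−12) + (5/8)·(12−12)) = ½·(225/16 + 45/4 + 0) = 405/32, so the ratio is (405/32)/(405/8) = 1/4.

1/4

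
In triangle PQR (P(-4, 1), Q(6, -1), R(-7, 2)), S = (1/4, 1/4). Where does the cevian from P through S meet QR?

Barycentric coordinates of S with respect to PQR: (1/4, 1/2, 1/4).
On side QR the P-coordinate is zero; dropping S's P-weight 1/4 and renormalizing the remaining 1/2 : 1/4 gives weights 2/3, 1/3 on Q, R.
T = (2/3)·(6, -1) + (1/3)·(-7, 2) = (5/3, 0).

(5/3, 0)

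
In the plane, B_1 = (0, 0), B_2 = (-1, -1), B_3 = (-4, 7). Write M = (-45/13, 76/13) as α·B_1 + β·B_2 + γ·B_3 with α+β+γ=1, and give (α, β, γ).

Signed area of the reference triangle: [B_1B_2B_3] = ½·(0·(-1−7) + (-1)·(7−0) + (-4)·(0−(-1))) = ½·(0 − 7 − 4) = -11/2.
[MB_2B_3] = ½·((-45/13)·(-1−7) + (-1)·(7−(76/13)) + (-4)·(76/13−(-1))) = ½·(360/13 − 15/13 − 356/13) = -11/26, so the B_1-coordinate is (-11/26)/(-11/2) = 1/13.
[B_1MB_3] = ½·(0·(76/13−7) + (-45/13)·(7−0) + (-4)·(0−(76/13))) = ½·(0 − 315/13 + 304/13) = -11/26, so the B_2-coordinate is 1/13.
[B_1B_2M] = ½·(0·(-1−(76/13)) + (-1)·(76/13−0) + (-45/13)·(0−(-1))) = ½·(0 − 76/13 − 45/13) = -121/26, so the B_3-coordinate is 11/13.

(1/13, 1/13, 11/13)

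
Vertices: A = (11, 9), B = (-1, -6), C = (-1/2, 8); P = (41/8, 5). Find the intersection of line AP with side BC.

Barycentric coordinates of P with respect to ABC: (1/2, 1/4, 1/4).
On side BC the A-coordinate is zero; dropping P's A-weight 1/2 and renormalizing the remaining 1/4 : 1/4 gives weights 1/2, 1/2 on B, C.
Q = (1/2)·(-1, -6) + (1/2)·(-1/2, 8) = (-3/4, 1).

(-3/4, 1)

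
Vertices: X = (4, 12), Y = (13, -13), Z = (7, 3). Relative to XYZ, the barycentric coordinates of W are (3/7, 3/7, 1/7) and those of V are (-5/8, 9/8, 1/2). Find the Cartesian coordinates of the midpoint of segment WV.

Barycentric coordinates of the midpoint are the average: (-11/112, 87/112, 9/28).
Converting: (-11/112)·X + (87/112)·Y + (9/28)·Z = (1339/112, -165/16).

(1339/112, -165/16)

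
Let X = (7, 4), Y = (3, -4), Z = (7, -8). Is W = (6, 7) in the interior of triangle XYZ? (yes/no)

Barycentric coordinates of W: (7/6, 1/4, -5/12).
The three coordinates are positive, positive, negative; a point is interior exactly when all three are positive.

no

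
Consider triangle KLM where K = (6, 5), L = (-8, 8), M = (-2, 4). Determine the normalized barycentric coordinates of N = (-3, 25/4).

(1/4, 1/2, 1/4)

Signed area of the reference triangle: [KLM] = ½·(6·(8−4) + (-8)·(4−5) + (-2)·(5−8)) = ½·(24 + 8 + 6) = 19.
[NLM] = ½·((-3)·(8−4) + (-8)·(4−(25/4)) + (-2)·(25/4−8)) = ½·(-12 + 18 + 7/2) = 19/4, so the K-coordinate is (19/4)/19 = 1/4.
[KNM] = ½·(6·(25/4−4) + (-3)·(4−5) + (-2)·(5−(25/4))) = ½·(27/2 + 3 + 5/2) = 19/2, so the L-coordinate is 1/2.
[KLN] = ½·(6·(8−(25/4)) + (-8)·(25/4−5) + (-3)·(5−8)) = ½·(21/2 − 10 + 9) = 19/4, so the M-coordinate is 1/4.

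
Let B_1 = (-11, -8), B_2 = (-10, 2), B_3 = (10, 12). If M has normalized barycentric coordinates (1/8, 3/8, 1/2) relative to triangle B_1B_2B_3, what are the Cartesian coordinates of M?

(-1/8, 23/4)

M = (1/8)·B_1 + (3/8)·B_2 + (1/2)·B_3.
x-coordinate: (1/8)·(-11) + (3/8)·(-10) + (1/2)·10 = -1/8.
y-coordinate: (1/8)·(-8) + (3/8)·2 + (1/2)·12 = 23/4.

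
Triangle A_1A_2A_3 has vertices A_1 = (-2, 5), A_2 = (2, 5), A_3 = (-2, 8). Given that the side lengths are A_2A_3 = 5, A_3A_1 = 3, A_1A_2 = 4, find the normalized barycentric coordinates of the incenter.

(5/12, 1/4, 1/3)

The incenter has barycentric coordinates proportional to the opposite side lengths: (5 : 3 : 4).
Normalizing by 5+3+4 = 12 gives (5/12, 1/4, 1/3).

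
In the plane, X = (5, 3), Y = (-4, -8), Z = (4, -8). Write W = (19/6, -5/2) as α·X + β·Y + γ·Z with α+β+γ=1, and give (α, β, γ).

Signed area of the reference triangle: [XYZ] = ½·(5·(-8−(-8)) + (-4)·(-8−3) + 4·(3−(-8))) = ½·(0 + 44 + 44) = 44.
[WYZ] = ½·((19/6)·(-8−(-8)) + (-4)·(-8−(-5/2)) + 4·(-5/2−(-8))) = ½·(0 + 22 + 22) = 22, so the X-coordinate is 22/44 = 1/2.
[XWZ] = ½·(5·(-5/2−(-8)) + (19/6)·(-8−3) + 4·(3−(-5/2))) = ½·(55/2 − 209/6 + 22) = 22/3, so the Y-coordinate is 1/6.
[XYW] = ½·(5·(-8−(-5/2)) + (-4)·(-5/2−3) + (19/6)·(3−(-8))) = ½·(-55/2 + 22 + 209/6) = 44/3, so the Z-coordinate is 1/3.

(1/2, 1/6, 1/3)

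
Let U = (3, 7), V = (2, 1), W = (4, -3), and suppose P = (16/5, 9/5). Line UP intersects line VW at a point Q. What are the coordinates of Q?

Barycentric coordinates of P with respect to UVW: (2/5, 1/5, 2/5).
On side VW the U-coordinate is zero; dropping P's U-weight 2/5 and renormalizing the remaining 1/5 : 2/5 gives weights 1/3, 2/3 on V, W.
Q = (1/3)·(2, 1) + (2/3)·(4, -3) = (10/3, -5/3).

(10/3, -5/3)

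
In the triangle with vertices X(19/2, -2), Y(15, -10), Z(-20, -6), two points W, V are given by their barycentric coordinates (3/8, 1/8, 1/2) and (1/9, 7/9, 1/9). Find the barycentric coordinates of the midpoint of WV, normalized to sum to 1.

Since both coordinate triples sum to 1, the midpoint's barycentrics are the componentwise average.
(3/8+1/9)/2 = 35/144; similarly 65/144 and 11/36.

(35/144, 65/144, 11/36)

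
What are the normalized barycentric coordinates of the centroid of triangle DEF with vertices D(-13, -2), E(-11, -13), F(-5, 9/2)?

The centroid is the average of the vertices, so each weight is 1/3.

(1/3, 1/3, 1/3)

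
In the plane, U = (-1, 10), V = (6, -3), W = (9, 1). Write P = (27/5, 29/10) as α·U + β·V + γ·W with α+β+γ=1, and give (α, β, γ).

Signed area of the reference triangle: [UVW] = ½·((-1)·(-3−1) + 6·(1−10) + 9·(10−(-3))) = ½·(4 − 54 + 117) = 67/2.
[PVW] = ½·((27/5)·(-3−1) + 6·(1−(29/10)) + 9·(29/10−(-3))) = ½·(-108/5 − 57/5 + 531/10) = 201/20, so the U-coordinate is (201/20)/(67/2) = 3/10.
[UPW] = ½·((-1)·(29/10−1) + (27/5)·(1−10) + 9·(10−(29/10))) = ½·(-19/10 − 243/5 + 639/10) = 67/10, so the V-coordinate is 1/5.
[UVP] = ½·((-1)·(-3−(29/10)) + 6·(29/10−10) + (27/5)·(10−(-3))) = ½·(59/10 − 213/5 + 351/5) = 67/4, so the W-coordinate is 1/2.
Check: 3/10 + 1/5 + 1/2 = 1.

(3/10, 1/5, 1/2)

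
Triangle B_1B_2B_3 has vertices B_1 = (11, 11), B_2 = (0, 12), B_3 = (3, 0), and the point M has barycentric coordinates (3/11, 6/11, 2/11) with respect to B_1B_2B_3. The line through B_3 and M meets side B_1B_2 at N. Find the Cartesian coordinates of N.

Line B_3M meets B_1B_2 where the B_3-coordinate vanishes; zeroing M's B_3-weight and renormalizing leaves B_1, B_2-weights 3/11 : 6/11 → (1/3, 2/3).
So N = (1/3)·B_1 + (2/3)·B_2 = (11/3, 35/3).

(11/3, 35/3)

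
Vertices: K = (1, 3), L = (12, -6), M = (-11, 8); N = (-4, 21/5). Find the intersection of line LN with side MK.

Barycentric coordinates of N with respect to KLM: (1/5, 1/5, 3/5).
On side MK the L-coordinate is zero; dropping N's L-weight 1/5 and renormalizing the remaining 3/5 : 1/5 gives weights 3/4, 1/4 on M, K.
J = (3/4)·(-11, 8) + (1/4)·(1, 3) = (-8, 27/4).

(-8, 27/4)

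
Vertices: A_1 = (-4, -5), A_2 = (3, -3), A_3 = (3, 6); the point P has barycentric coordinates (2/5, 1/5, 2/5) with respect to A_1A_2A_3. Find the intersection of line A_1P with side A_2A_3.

(3, 3)

Line A_1P meets A_2A_3 where the A_1-coordinate vanishes; zeroing P's A_1-weight and renormalizing leaves A_2, A_3-weights 1/5 : 2/5 → (1/3, 2/3).
So Q = (1/3)·A_2 + (2/3)·A_3 = (3, 3).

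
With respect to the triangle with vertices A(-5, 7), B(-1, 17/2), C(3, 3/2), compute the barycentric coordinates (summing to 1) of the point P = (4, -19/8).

Signed area of the reference triangle: [ABC] = ½·((-5)·(17/2−(3/2)) + (-1)·(3/2−7) + 3·(7−(17/2))) = ½·(-35 + 11/2 − 9/2) = -17.
[PBC] = ½·(4·(17/2−(3/2)) + (-1)·(3/2−(-19/8)) + 3·(-19/8−(17/2))) = ½·(28 − 31/8 − 261/8) = -17/4, so the A-coordinate is (-17/4)/(-17) = 1/4.
[APC] = ½·((-5)·(-19/8−(3/2)) + 4·(3/2−7) + 3·(7−(-19/8))) = ½·(155/8 − 22 + 225/8) = 51/4, so the B-coordinate is -3/4.
[ABP] = ½·((-5)·(17/2−(-19/8)) + (-1)·(-19/8−7) + 4·(7−(17/2))) = ½·(-435/8 + 75/8 − 6) = -51/2, so the C-coordinate is 3/2.
Check: 1/4 − 3/4 + 3/2 = 1.

(1/4, -3/4, 3/2)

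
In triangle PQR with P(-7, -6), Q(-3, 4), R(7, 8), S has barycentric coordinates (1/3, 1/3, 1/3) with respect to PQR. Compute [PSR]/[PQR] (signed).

The signed ratio [PSR]/[PQR] equals the barycentric coordinate of S at vertex Q, which is 1/3.

1/3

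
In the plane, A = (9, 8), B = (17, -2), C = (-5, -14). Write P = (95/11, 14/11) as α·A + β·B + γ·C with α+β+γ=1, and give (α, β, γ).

Signed area of the reference triangle: [ABC] = ½·(9·(-2−(-14)) + 17·(-14−8) + (-5)·(8−(-2))) = ½·(108 − 374 − 50) = -158.
[PBC] = ½·((95/11)·(-2−(-14)) + 17·(-14−(14/11)) + (-5)·(14/11−(-2))) = ½·(1140/11 − 2856/11 − 180/11) = -948/11, so the A-coordinate is (-948/11)/(-158) = 6/11.
[APC] = ½·(9·(14/11−(-14)) + (95/11)·(-14−8) + (-5)·(8−(14/11))) = ½·(1512/11 − 190 − 370/11) = -474/11, so the B-coordinate is 3/11.
[ABP] = ½·(9·(-2−(14/11)) + 17·(14/11−8) + (95/11)·(8−(-2))) = ½·(-324/11 − 1258/11 + 950/11) = -316/11, so the C-coordinate is 2/11.

(6/11, 3/11, 2/11)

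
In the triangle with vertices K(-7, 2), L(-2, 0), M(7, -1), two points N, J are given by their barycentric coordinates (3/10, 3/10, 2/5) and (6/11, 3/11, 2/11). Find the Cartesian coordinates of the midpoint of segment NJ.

(-329/220, 61/110)

Barycentric coordinates of the midpoint are the average: (93/220, 63/220, 16/55).
Converting: (93/220)·K + (63/220)·L + (16/55)·M = (-329/220, 61/110).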